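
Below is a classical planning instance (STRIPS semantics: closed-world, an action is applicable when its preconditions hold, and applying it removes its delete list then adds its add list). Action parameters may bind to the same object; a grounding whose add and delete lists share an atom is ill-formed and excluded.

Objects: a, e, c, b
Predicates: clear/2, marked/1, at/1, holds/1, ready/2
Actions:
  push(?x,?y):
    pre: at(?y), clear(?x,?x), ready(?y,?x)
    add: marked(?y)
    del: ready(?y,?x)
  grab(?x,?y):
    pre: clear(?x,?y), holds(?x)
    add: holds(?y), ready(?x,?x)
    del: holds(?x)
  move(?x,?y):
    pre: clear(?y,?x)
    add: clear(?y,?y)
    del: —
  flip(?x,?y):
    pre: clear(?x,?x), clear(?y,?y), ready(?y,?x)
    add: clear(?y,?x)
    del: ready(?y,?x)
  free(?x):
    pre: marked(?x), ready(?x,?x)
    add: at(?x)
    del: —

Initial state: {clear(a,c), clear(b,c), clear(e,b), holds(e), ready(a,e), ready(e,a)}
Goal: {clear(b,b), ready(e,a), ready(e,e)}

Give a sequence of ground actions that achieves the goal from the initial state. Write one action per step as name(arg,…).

1. grab(e,b)  →  {clear(a,c), clear(b,c), clear(e,b), holds(b), ready(a,e), ready(e,a), ready(e,e)}
2. move(c,b)  →  {clear(a,c), clear(b,b), clear(b,c), clear(e,b), holds(b), ready(a,e), ready(e,a), ready(e,e)}

grab(e,b); move(c,b)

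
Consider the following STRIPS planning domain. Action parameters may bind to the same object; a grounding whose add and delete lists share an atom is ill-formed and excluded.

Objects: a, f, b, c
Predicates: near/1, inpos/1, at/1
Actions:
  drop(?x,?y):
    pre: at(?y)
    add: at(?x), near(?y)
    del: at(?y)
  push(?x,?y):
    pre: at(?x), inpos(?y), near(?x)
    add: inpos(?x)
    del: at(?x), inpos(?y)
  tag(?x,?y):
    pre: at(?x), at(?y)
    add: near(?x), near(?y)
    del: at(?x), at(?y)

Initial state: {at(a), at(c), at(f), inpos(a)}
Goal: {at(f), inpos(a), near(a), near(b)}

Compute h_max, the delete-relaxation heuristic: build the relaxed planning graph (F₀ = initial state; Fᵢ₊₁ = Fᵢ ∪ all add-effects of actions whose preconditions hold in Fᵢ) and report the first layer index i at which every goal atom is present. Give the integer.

F0 = init (4 atoms)
F1 = F0 ∪ {at(b), near(a), near(c), near(f)}  (8 atoms)
F2 = F1 ∪ {inpos(c), inpos(f), near(b)}  (11 atoms)
goal ⊆ F2  ⇒  h_max = 2

2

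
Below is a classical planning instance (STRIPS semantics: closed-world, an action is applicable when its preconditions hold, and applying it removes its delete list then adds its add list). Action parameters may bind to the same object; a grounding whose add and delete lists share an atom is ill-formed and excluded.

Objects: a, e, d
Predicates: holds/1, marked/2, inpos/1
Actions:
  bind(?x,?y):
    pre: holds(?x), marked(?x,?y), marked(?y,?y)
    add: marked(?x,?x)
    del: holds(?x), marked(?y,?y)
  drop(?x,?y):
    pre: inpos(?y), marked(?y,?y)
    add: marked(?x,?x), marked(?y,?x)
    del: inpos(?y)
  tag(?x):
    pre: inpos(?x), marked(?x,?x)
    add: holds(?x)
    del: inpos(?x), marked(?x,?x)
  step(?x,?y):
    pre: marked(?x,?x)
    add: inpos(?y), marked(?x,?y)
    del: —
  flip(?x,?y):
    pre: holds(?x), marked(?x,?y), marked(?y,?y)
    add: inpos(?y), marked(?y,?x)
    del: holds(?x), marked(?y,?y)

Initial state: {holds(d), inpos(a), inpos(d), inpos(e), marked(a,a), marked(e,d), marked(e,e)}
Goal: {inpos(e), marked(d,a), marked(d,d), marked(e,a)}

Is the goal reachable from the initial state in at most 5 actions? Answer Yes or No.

Yes

1. drop(d,a)  →  {holds(d), inpos(d), inpos(e), marked(a,a), marked(a,d), marked(d,d), marked(e,d), marked(e,e)}
2. drop(a,d)  →  {holds(d), inpos(e), marked(a,a), marked(a,d), marked(d,a), marked(d,d), marked(e,d), marked(e,e)}
3. step(e,a)  →  {holds(d), inpos(a), inpos(e), marked(a,a), marked(a,d), marked(d,a), marked(d,d), marked(e,a), marked(e,d), marked(e,e)}
optimal plan length = 3; 3 ≤ 5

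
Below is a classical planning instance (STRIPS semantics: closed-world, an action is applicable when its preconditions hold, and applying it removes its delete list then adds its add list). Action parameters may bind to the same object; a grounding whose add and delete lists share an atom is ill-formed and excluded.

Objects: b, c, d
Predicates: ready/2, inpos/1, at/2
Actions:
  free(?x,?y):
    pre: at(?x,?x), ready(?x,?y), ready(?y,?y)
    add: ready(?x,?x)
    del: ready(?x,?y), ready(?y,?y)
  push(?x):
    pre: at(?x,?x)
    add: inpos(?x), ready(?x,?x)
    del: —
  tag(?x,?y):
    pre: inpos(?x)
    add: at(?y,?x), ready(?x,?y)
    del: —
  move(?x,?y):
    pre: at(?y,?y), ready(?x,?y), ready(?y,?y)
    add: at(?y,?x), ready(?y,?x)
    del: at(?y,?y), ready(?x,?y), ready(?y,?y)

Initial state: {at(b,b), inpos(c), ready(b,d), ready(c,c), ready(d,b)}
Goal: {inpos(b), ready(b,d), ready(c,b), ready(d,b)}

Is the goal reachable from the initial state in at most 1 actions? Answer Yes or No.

1. push(b)  →  {at(b,b), inpos(b), inpos(c), ready(b,b), ready(b,d), ready(c,c), ready(d,b)}
2. tag(c,b)  →  {at(b,b), at(b,c), inpos(b), inpos(c), ready(b,b), ready(b,d), ready(c,b), ready(c,c), ready(d,b)}
optimal plan length = 2; 2 > 1

No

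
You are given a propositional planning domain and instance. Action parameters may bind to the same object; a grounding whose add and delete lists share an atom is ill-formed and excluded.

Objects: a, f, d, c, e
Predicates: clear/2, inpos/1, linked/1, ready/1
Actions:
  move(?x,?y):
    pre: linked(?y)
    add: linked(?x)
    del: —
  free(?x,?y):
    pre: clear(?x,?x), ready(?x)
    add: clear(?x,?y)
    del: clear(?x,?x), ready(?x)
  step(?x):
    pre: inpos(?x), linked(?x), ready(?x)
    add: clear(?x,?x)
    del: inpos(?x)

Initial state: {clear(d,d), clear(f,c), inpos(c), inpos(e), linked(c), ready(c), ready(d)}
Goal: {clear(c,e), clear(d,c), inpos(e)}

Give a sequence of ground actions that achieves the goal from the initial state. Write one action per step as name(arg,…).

free(d,c); step(c); free(c,e)

1. free(d,c)  →  {clear(d,c), clear(f,c), inpos(c), inpos(e), linked(c), ready(c)}
2. step(c)  →  {clear(c,c), clear(d,c), clear(f,c), inpos(e), linked(c), ready(c)}
3. free(c,e)  →  {clear(c,e), clear(d,c), clear(f,c), inpos(e), linked(c)}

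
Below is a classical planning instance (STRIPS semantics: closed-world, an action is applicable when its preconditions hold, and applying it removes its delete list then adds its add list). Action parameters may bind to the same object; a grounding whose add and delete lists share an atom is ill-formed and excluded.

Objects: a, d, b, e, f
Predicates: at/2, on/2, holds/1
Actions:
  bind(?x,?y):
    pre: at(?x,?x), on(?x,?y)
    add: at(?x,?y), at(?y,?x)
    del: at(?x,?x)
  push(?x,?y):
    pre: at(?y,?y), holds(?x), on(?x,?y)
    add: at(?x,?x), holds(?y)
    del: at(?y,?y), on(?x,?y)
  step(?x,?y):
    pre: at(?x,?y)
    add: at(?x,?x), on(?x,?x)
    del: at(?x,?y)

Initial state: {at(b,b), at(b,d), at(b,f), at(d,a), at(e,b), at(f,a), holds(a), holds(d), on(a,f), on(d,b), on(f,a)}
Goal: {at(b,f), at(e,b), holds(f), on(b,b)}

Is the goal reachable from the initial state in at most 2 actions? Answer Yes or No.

1. step(b,d)  →  {at(b,b), at(b,f), at(d,a), at(e,b), at(f,a), holds(a), holds(d), on(a,f), on(b,b), on(d,b), on(f,a)}
2. step(f,a)  →  {at(b,b), at(b,f), at(d,a), at(e,b), at(f,f), holds(a), holds(d), on(a,f), on(b,b), on(d,b), on(f,a), on(f,f)}
3. push(a,f)  →  {at(a,a), at(b,b), at(b,f), at(d,a), at(e,b), holds(a), holds(d), holds(f), on(b,b), on(d,b), on(f,a), on(f,f)}
optimal plan length = 3; 3 > 2

No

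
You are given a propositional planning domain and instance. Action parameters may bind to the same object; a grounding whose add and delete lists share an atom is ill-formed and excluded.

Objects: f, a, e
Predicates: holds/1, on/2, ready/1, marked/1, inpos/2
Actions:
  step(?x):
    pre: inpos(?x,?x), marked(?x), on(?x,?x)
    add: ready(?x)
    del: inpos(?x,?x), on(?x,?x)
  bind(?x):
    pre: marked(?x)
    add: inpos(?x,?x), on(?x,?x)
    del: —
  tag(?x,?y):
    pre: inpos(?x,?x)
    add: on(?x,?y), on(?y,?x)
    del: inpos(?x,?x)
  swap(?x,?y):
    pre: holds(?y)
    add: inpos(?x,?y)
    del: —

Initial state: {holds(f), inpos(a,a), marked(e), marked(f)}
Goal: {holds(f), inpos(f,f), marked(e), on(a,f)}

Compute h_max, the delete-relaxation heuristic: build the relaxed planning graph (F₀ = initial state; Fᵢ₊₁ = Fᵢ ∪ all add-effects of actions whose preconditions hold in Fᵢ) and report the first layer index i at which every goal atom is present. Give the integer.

1

F0 = init (4 atoms)
F1 = F0 ∪ {inpos(a,f), inpos(e,e), inpos(e,f), inpos(f,f), on(a,a), on(a,e), on(a,f), on(e,a), on(e,e), on(f,a), on(f,f)}  (15 atoms)
goal ⊆ F1  ⇒  h_max = 1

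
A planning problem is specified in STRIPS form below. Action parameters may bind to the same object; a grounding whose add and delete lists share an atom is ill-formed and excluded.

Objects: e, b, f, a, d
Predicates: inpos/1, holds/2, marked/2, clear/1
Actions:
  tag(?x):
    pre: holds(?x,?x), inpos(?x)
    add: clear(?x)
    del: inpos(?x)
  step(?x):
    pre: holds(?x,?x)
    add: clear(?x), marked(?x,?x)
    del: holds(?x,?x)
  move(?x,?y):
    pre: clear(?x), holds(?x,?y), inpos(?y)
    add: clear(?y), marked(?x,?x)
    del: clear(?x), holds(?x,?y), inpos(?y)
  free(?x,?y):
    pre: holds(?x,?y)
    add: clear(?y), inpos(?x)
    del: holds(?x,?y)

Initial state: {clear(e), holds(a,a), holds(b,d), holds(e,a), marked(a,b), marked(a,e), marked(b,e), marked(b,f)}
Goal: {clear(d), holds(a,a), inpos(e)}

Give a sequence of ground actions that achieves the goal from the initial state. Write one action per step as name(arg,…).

1. free(e,a)  →  {clear(a), clear(e), holds(a,a), holds(b,d), inpos(e), marked(a,b), marked(a,e), marked(b,e), marked(b,f)}
2. free(b,d)  →  {clear(a), clear(d), clear(e), holds(a,a), inpos(b), inpos(e), marked(a,b), marked(a,e), marked(b,e), marked(b,f)}

free(e,a); free(b,d)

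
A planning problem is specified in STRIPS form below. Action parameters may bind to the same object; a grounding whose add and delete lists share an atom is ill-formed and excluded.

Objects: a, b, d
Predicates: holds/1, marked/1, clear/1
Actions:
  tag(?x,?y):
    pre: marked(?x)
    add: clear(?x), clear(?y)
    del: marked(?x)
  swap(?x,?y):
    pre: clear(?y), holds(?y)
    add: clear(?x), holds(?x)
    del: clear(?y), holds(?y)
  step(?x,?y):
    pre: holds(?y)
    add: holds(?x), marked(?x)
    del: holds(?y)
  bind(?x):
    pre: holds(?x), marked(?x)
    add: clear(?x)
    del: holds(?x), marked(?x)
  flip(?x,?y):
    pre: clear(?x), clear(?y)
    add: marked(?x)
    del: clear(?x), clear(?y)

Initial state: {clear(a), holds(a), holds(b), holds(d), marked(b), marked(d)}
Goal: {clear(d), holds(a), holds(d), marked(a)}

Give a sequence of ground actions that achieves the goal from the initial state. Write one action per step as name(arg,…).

tag(b,d); step(a,b)

1. tag(b,d)  →  {clear(a), clear(b), clear(d), holds(a), holds(b), holds(d), marked(d)}
2. step(a,b)  →  {clear(a), clear(b), clear(d), holds(a), holds(d), marked(a), marked(d)}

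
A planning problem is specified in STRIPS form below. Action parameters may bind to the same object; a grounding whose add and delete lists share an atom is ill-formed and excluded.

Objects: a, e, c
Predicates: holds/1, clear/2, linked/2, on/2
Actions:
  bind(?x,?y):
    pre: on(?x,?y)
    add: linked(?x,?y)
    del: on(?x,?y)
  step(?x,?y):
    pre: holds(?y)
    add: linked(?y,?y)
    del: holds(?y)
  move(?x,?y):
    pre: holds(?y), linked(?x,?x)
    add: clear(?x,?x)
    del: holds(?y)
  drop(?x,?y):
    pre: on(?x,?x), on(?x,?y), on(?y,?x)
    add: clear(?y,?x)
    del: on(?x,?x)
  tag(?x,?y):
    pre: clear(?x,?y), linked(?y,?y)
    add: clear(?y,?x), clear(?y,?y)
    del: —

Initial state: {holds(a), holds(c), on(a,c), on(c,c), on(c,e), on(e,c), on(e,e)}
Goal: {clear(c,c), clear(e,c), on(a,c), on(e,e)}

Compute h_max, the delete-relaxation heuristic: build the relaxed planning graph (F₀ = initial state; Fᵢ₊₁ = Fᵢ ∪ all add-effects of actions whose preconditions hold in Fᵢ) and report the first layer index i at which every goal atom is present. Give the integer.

F0 = init (7 atoms)
F1 = F0 ∪ {clear(c,c), clear(c,e), clear(e,c), clear(e,e), linked(a,a), linked(a,c), linked(c,c), linked(c,e), linked(e,c), linked(e,e)}  (17 atoms)
goal ⊆ F1  ⇒  h_max = 1

1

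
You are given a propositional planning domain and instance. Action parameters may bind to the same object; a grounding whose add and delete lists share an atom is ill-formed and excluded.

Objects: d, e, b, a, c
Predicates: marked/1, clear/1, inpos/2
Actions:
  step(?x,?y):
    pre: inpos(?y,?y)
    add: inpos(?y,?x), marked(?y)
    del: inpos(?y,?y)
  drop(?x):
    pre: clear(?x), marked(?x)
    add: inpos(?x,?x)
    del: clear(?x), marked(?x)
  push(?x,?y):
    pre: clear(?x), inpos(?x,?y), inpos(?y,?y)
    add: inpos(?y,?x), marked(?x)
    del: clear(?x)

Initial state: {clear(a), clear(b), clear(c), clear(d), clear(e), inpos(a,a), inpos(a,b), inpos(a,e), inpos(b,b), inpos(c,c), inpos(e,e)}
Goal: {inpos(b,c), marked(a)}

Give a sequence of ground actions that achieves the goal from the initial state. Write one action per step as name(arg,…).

1. step(d,a)  →  {clear(a), clear(b), clear(c), clear(d), clear(e), inpos(a,b), inpos(a,d), inpos(a,e), inpos(b,b), inpos(c,c), inpos(e,e), marked(a)}
2. step(c,b)  →  {clear(a), clear(b), clear(c), clear(d), clear(e), inpos(a,b), inpos(a,d), inpos(a,e), inpos(b,c), inpos(c,c), inpos(e,e), marked(a), marked(b)}

step(d,a); step(c,b)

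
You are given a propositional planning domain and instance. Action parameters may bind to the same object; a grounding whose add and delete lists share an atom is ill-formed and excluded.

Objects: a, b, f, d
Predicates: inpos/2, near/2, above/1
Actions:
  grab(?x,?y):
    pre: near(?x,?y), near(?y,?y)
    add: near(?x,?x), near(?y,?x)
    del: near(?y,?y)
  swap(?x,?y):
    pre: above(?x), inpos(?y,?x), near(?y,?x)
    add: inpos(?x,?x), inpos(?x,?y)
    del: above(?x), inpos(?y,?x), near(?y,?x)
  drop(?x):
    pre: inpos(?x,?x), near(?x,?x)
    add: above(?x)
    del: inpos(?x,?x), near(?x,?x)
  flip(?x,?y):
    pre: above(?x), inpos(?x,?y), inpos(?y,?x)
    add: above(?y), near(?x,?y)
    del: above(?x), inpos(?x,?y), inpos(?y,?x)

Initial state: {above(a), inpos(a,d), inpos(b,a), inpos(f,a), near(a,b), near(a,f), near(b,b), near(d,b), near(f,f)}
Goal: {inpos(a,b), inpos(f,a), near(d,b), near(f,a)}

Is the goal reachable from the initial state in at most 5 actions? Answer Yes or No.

1. grab(a,b)  →  {above(a), inpos(a,d), inpos(b,a), inpos(f,a), near(a,a), near(a,b), near(a,f), near(b,a), near(d,b), near(f,f)}
2. grab(a,f)  →  {above(a), inpos(a,d), inpos(b,a), inpos(f,a), near(a,a), near(a,b), near(a,f), near(b,a), near(d,b), near(f,a)}
3. swap(a,b)  →  {inpos(a,a), inpos(a,b), inpos(a,d), inpos(f,a), near(a,a), near(a,b), near(a,f), near(d,b), near(f,a)}
optimal plan length = 3; 3 ≤ 5

Yes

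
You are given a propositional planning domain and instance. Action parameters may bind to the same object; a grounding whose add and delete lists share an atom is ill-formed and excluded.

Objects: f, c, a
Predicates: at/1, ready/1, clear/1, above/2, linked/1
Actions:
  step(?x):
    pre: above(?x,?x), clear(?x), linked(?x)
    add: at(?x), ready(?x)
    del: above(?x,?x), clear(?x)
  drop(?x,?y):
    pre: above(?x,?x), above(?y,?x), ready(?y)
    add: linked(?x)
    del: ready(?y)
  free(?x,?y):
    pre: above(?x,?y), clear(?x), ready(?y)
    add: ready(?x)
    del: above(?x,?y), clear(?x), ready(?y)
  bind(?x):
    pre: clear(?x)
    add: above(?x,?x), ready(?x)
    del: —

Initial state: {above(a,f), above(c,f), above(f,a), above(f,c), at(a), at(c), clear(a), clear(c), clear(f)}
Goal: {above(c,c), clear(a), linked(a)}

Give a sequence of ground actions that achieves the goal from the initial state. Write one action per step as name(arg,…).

bind(c); bind(a); drop(a,a)

1. bind(c)  →  {above(a,f), above(c,c), above(c,f), above(f,a), above(f,c), at(a), at(c), clear(a), clear(c), clear(f), ready(c)}
2. bind(a)  →  {above(a,a), above(a,f), above(c,c), above(c,f), above(f,a), above(f,c), at(a), at(c), clear(a), clear(c), clear(f), ready(a), ready(c)}
3. drop(a,a)  →  {above(a,a), above(a,f), above(c,c), above(c,f), above(f,a), above(f,c), at(a), at(c), clear(a), clear(c), clear(f), linked(a), ready(c)}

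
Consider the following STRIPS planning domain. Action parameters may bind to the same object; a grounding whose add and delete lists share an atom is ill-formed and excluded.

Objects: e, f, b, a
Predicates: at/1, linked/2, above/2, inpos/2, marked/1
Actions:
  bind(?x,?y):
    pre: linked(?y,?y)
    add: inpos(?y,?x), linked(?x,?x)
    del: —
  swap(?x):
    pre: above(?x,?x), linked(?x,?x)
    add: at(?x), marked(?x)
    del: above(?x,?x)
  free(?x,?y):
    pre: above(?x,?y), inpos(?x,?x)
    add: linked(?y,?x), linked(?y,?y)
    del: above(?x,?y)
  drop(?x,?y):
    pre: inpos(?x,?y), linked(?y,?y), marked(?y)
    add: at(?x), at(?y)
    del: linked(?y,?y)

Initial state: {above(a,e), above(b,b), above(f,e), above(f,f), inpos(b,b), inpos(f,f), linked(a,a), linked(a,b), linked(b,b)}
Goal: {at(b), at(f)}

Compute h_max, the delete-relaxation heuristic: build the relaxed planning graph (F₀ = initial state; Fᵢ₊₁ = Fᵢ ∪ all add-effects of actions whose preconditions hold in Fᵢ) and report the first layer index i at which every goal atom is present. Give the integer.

2

F0 = init (9 atoms)
F1 = F0 ∪ {at(b), inpos(a,a), inpos(a,b), inpos(a,e), inpos(a,f), inpos(b,a), inpos(b,e), inpos(b,f), linked(e,e), linked(e,f), linked(f,f), marked(b)}  (21 atoms)
F2 = F1 ∪ {at(a), at(f), inpos(e,a), inpos(e,b), inpos(e,e), inpos(e,f), inpos(f,a), inpos(f,b), inpos(f,e), linked(e,a), marked(f)}  (32 atoms)
goal ⊆ F2  ⇒  h_max = 2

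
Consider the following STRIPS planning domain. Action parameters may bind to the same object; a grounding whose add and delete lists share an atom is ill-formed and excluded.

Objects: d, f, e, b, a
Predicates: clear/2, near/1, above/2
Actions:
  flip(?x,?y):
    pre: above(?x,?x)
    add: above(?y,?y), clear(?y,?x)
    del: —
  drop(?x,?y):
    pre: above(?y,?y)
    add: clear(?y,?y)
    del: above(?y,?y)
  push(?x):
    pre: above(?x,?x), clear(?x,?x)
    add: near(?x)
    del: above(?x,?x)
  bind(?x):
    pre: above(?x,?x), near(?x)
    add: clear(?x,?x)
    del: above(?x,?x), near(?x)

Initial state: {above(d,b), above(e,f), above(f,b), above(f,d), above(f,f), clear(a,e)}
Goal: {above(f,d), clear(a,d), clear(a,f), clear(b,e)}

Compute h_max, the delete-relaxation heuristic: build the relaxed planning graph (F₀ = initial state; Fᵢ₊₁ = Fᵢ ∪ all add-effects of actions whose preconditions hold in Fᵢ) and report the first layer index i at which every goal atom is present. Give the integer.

F0 = init (6 atoms)
F1 = F0 ∪ {above(a,a), above(b,b), above(d,d), above(e,e), clear(a,f), clear(b,f), clear(d,f), clear(e,f), clear(f,f)}  (15 atoms)
F2 = F1 ∪ {clear(a,a), clear(a,b), clear(a,d), clear(b,a), clear(b,b), clear(b,d), clear(b,e), clear(d,a), clear(d,b), clear(d,d), clear(d,e), clear(e,a), clear(e,b), clear(e,d), clear(e,e), clear(f,a), clear(f,b), clear(f,d), clear(f,e), near(f)}  (35 atoms)
goal ⊆ F2  ⇒  h_max = 2

2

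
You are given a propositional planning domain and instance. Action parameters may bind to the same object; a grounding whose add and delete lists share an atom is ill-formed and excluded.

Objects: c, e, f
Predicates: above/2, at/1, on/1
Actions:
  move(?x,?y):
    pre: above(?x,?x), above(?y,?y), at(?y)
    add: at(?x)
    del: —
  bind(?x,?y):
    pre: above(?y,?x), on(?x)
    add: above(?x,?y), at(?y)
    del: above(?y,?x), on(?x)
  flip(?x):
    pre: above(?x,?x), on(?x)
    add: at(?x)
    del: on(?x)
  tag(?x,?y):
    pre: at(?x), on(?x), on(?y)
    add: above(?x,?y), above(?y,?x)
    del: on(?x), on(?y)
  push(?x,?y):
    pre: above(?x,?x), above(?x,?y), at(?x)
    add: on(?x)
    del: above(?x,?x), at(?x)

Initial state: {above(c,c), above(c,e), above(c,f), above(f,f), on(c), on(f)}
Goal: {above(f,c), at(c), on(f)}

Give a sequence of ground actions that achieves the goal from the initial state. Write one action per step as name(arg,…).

1. bind(f,c)  →  {above(c,c), above(c,e), above(f,c), above(f,f), at(c), on(c)}
2. move(f,c)  →  {above(c,c), above(c,e), above(f,c), above(f,f), at(c), at(f), on(c)}
3. push(f,c)  →  {above(c,c), above(c,e), above(f,c), at(c), on(c), on(f)}

bind(f,c); move(f,c); push(f,c)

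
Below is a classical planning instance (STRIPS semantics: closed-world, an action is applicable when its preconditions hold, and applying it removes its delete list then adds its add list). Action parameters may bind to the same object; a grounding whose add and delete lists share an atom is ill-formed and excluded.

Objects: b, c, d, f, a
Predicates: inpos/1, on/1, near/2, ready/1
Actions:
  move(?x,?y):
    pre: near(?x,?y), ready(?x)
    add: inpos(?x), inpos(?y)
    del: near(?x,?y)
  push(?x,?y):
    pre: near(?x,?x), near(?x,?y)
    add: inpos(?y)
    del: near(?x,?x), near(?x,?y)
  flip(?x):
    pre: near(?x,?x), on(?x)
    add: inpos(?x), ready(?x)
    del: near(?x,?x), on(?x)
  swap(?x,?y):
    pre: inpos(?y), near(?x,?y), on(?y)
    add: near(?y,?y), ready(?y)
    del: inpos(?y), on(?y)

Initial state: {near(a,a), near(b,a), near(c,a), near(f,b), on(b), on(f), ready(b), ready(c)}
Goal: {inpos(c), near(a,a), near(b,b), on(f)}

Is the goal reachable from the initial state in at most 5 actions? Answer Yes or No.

1. move(b,a)  →  {inpos(a), inpos(b), near(a,a), near(c,a), near(f,b), on(b), on(f), ready(b), ready(c)}
2. move(c,a)  →  {inpos(a), inpos(b), inpos(c), near(a,a), near(f,b), on(b), on(f), ready(b), ready(c)}
3. swap(f,b)  →  {inpos(a), inpos(c), near(a,a), near(b,b), near(f,b), on(f), ready(b), ready(c)}
optimal plan length = 3; 3 ≤ 5

Yes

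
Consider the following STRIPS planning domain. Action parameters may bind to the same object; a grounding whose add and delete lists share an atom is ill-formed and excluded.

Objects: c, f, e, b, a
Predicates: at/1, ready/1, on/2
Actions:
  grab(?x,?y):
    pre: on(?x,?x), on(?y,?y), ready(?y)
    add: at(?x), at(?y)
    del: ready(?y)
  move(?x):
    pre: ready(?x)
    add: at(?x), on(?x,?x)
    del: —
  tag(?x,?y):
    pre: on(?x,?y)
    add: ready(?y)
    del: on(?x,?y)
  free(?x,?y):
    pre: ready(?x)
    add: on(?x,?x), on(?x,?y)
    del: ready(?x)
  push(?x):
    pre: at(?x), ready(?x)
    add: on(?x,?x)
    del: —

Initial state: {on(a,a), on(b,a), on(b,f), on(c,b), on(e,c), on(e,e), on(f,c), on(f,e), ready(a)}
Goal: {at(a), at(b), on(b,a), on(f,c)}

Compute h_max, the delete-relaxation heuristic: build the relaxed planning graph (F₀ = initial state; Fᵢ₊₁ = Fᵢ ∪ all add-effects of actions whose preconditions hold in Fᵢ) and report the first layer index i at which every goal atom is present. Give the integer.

2

F0 = init (9 atoms)
F1 = F0 ∪ {at(a), at(e), on(a,b), on(a,c), on(a,e), on(a,f), ready(b), ready(c), ready(e), ready(f)}  (19 atoms)
F2 = F1 ∪ {at(b), at(c), at(f), on(b,b), on(b,c), on(b,e), on(c,a), on(c,c), on(c,e), on(c,f), on(e,a), on(e,b), on(e,f), on(f,a), on(f,b), on(f,f)}  (35 atoms)
goal ⊆ F2  ⇒  h_max = 2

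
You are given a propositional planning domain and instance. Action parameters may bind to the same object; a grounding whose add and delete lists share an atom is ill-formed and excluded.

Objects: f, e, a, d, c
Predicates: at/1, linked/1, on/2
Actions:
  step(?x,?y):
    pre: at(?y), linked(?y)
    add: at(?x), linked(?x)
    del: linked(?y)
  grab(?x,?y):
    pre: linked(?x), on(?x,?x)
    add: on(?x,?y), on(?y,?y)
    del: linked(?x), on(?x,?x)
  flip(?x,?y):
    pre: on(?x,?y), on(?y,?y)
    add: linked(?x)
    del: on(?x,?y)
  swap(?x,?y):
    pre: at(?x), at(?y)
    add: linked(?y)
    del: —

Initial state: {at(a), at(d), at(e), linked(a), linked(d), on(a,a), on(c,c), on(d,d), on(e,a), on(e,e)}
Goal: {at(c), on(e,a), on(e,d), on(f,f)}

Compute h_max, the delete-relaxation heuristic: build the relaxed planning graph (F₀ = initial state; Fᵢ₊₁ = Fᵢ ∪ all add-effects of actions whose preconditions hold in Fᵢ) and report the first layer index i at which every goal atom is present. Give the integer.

2

F0 = init (10 atoms)
F1 = F0 ∪ {at(c), at(f), linked(c), linked(e), linked(f), on(a,c), on(a,d), on(a,e), on(a,f), on(d,a), on(d,c), on(d,e), on(d,f), on(f,f)}  (24 atoms)
F2 = F1 ∪ {on(c,a), on(c,d), on(c,e), on(c,f), on(e,c), on(e,d), on(e,f), on(f,a), on(f,c), on(f,d), on(f,e)}  (35 atoms)
goal ⊆ F2  ⇒  h_max = 2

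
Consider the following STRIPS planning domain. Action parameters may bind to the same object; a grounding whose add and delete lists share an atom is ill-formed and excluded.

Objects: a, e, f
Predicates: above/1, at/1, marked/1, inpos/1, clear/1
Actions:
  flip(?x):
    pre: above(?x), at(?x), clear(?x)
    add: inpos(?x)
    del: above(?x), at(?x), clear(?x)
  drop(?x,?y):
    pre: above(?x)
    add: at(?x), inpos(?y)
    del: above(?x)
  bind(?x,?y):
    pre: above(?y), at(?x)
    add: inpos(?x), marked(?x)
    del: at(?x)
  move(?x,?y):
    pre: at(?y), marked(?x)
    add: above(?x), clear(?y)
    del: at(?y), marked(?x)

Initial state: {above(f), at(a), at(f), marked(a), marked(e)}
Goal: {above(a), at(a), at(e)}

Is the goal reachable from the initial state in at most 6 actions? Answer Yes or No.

1. move(a,f)  →  {above(a), above(f), at(a), clear(f), marked(e)}
2. drop(f,a)  →  {above(a), at(a), at(f), clear(f), inpos(a), marked(e)}
3. move(e,f)  →  {above(a), above(e), at(a), clear(f), inpos(a)}
4. drop(e,a)  →  {above(a), at(a), at(e), clear(f), inpos(a)}
optimal plan length = 4; 4 ≤ 6

Yes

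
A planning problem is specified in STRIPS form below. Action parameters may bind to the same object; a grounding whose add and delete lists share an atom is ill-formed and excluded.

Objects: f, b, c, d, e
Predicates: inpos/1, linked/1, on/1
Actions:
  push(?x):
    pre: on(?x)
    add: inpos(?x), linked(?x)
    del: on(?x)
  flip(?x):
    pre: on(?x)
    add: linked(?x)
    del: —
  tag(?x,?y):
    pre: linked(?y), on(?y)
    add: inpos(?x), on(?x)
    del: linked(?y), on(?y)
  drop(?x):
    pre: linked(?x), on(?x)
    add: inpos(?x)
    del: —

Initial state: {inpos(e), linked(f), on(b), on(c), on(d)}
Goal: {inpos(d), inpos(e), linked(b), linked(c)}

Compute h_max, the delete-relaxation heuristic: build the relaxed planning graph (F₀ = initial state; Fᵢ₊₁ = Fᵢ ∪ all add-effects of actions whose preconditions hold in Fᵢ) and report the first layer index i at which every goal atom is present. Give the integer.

F0 = init (5 atoms)
F1 = F0 ∪ {inpos(b), inpos(c), inpos(d), linked(b), linked(c), linked(d)}  (11 atoms)
goal ⊆ F1  ⇒  h_max = 1

1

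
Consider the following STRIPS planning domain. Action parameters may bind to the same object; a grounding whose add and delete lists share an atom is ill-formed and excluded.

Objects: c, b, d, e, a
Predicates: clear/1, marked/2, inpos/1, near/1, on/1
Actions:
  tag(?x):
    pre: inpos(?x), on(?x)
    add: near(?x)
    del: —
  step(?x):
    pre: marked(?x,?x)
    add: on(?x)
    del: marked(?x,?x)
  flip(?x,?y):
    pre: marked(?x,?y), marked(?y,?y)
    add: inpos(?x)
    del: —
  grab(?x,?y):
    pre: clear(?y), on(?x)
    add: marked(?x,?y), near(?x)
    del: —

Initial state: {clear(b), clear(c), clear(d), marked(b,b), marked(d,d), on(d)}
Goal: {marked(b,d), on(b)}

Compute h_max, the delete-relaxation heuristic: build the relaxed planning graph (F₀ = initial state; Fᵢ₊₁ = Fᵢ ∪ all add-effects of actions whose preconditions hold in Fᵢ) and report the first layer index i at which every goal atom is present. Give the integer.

2

F0 = init (6 atoms)
F1 = F0 ∪ {inpos(b), inpos(d), marked(d,b), marked(d,c), near(d), on(b)}  (12 atoms)
F2 = F1 ∪ {marked(b,c), marked(b,d), near(b)}  (15 atoms)
goal ⊆ F2  ⇒  h_max = 2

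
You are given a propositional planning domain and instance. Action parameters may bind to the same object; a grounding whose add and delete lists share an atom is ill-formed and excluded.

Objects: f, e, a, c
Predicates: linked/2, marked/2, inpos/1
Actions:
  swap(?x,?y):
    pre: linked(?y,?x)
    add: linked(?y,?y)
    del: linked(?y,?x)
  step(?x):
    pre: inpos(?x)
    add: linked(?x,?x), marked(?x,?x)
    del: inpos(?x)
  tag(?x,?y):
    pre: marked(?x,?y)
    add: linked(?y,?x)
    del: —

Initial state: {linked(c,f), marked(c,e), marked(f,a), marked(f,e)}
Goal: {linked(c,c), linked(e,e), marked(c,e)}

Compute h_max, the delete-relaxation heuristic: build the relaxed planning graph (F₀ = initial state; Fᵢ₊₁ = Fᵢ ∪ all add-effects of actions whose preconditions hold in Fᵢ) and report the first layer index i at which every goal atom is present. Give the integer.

F0 = init (4 atoms)
F1 = F0 ∪ {linked(a,f), linked(c,c), linked(e,c), linked(e,f)}  (8 atoms)
F2 = F1 ∪ {linked(a,a), linked(e,e)}  (10 atoms)
goal ⊆ F2  ⇒  h_max = 2

2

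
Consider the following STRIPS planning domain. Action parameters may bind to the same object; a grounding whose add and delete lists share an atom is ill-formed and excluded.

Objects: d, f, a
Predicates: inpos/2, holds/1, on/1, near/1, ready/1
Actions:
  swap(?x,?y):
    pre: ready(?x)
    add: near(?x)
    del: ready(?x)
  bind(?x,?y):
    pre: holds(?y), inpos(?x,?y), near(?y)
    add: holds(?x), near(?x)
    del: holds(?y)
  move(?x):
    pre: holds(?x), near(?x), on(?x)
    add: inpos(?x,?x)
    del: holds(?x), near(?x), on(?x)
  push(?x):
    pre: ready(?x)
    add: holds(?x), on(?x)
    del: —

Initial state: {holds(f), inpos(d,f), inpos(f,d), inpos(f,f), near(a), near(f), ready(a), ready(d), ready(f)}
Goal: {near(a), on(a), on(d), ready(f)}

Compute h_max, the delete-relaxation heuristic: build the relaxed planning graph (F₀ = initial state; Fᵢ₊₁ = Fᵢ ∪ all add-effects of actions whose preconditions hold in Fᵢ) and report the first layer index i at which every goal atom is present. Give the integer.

1

F0 = init (9 atoms)
F1 = F0 ∪ {holds(a), holds(d), near(d), on(a), on(d), on(f)}  (15 atoms)
goal ⊆ F1  ⇒  h_max = 1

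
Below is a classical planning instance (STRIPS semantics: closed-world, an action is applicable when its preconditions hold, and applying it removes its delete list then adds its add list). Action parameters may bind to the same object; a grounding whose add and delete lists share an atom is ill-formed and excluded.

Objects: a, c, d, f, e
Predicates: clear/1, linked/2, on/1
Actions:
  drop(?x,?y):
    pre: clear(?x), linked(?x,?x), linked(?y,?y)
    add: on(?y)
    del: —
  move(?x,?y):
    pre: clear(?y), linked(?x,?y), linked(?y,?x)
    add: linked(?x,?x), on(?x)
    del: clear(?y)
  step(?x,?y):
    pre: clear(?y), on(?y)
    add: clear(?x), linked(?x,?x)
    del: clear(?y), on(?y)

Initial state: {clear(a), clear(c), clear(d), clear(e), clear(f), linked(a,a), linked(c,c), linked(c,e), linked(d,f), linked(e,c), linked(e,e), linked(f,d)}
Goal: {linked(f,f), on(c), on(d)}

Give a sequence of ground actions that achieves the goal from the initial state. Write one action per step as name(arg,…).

1. drop(a,c)  →  {clear(a), clear(c), clear(d), clear(e), clear(f), linked(a,a), linked(c,c), linked(c,e), linked(d,f), linked(e,c), linked(e,e), linked(f,d), on(c)}
2. move(d,f)  →  {clear(a), clear(c), clear(d), clear(e), linked(a,a), linked(c,c), linked(c,e), linked(d,d), linked(d,f), linked(e,c), linked(e,e), linked(f,d), on(c), on(d)}
3. move(f,d)  →  {clear(a), clear(c), clear(e), linked(a,a), linked(c,c), linked(c,e), linked(d,d), linked(d,f), linked(e,c), linked(e,e), linked(f,d), linked(f,f), on(c), on(d), on(f)}

drop(a,c); move(d,f); move(f,d)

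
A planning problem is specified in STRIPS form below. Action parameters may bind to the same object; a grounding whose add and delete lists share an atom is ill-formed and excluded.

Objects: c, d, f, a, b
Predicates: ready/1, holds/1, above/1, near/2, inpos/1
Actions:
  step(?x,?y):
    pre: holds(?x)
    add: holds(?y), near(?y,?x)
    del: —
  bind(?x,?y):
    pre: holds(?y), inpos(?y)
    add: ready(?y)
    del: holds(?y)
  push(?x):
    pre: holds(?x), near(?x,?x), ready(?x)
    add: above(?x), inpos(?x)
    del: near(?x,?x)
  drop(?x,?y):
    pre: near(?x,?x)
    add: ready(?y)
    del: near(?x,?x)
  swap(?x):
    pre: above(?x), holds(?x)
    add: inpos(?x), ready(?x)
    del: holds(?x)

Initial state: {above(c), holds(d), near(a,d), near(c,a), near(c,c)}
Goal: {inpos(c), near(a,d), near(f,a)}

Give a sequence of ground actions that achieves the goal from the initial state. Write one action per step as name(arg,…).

step(d,c); step(c,a); step(a,f); swap(c)

1. step(d,c)  →  {above(c), holds(c), holds(d), near(a,d), near(c,a), near(c,c), near(c,d)}
2. step(c,a)  →  {above(c), holds(a), holds(c), holds(d), near(a,c), near(a,d), near(c,a), near(c,c), near(c,d)}
3. step(a,f)  →  {above(c), holds(a), holds(c), holds(d), holds(f), near(a,c), near(a,d), near(c,a), near(c,c), near(c,d), near(f,a)}
4. swap(c)  →  {above(c), holds(a), holds(d), holds(f), inpos(c), near(a,c), near(a,d), near(c,a), near(c,c), near(c,d), near(f,a), ready(c)}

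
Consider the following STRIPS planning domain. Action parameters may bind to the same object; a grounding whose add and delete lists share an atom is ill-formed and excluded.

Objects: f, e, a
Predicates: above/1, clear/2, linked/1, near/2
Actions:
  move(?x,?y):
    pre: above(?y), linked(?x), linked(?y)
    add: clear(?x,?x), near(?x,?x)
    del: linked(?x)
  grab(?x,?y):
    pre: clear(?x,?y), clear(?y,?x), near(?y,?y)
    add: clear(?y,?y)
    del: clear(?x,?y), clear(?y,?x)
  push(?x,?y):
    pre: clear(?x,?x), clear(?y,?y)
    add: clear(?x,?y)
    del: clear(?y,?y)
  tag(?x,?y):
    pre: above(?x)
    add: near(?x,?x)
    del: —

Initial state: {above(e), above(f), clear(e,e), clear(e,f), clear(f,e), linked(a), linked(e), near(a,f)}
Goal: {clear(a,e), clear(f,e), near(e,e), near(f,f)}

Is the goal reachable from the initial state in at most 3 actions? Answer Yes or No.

1. move(a,e)  →  {above(e), above(f), clear(a,a), clear(e,e), clear(e,f), clear(f,e), linked(e), near(a,a), near(a,f)}
2. move(e,e)  →  {above(e), above(f), clear(a,a), clear(e,e), clear(e,f), clear(f,e), near(a,a), near(a,f), near(e,e)}
3. push(a,e)  →  {above(e), above(f), clear(a,a), clear(a,e), clear(e,f), clear(f,e), near(a,a), near(a,f), near(e,e)}
4. tag(f,f)  →  {above(e), above(f), clear(a,a), clear(a,e), clear(e,f), clear(f,e), near(a,a), near(a,f), near(e,e), near(f,f)}
optimal plan length = 4; 4 > 3

No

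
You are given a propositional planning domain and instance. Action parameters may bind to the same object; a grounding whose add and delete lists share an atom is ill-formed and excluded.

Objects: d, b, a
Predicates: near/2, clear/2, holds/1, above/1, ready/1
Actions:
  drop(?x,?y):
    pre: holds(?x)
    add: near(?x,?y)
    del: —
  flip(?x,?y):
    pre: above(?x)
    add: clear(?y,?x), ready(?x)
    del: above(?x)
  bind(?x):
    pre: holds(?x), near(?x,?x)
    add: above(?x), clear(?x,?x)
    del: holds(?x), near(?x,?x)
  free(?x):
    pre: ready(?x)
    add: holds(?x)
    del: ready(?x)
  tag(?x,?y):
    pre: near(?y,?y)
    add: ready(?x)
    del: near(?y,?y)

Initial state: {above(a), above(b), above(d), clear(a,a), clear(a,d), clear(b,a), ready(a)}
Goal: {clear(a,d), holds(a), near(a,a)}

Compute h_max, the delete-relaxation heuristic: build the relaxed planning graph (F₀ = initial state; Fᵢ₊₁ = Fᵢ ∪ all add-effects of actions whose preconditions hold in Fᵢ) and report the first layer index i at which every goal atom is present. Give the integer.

2

F0 = init (7 atoms)
F1 = F0 ∪ {clear(a,b), clear(b,b), clear(b,d), clear(d,a), clear(d,b), clear(d,d), holds(a), ready(b), ready(d)}  (16 atoms)
F2 = F1 ∪ {holds(b), holds(d), near(a,a), near(a,b), near(a,d)}  (21 atoms)
goal ⊆ F2  ⇒  h_max = 2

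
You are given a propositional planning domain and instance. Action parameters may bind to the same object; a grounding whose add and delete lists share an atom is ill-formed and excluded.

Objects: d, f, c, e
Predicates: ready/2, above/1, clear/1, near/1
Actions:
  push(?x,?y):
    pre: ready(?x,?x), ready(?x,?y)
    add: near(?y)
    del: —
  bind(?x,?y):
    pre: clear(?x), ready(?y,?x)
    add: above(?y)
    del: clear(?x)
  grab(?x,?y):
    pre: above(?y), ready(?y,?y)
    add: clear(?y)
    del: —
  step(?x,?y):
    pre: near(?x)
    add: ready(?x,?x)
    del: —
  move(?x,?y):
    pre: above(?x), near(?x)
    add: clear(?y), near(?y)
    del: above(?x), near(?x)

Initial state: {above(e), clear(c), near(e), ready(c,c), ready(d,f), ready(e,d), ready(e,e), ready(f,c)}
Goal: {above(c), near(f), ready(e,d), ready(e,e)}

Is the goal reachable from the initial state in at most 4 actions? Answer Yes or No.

Yes

1. bind(c,c)  →  {above(c), above(e), near(e), ready(c,c), ready(d,f), ready(e,d), ready(e,e), ready(f,c)}
2. move(e,f)  →  {above(c), clear(f), near(f), ready(c,c), ready(d,f), ready(e,d), ready(e,e), ready(f,c)}
optimal plan length = 2; 2 ≤ 4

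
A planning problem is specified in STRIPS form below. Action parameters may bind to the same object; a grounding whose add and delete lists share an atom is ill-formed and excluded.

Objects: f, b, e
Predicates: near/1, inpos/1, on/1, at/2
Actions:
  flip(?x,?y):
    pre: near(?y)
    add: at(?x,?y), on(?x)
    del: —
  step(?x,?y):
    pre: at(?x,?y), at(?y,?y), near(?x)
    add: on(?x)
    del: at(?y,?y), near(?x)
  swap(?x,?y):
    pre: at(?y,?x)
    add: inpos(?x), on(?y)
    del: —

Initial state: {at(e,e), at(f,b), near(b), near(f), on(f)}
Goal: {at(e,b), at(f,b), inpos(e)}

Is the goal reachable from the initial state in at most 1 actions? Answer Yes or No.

No

1. flip(e,b)  →  {at(e,b), at(e,e), at(f,b), near(b), near(f), on(e), on(f)}
2. swap(e,e)  →  {at(e,b), at(e,e), at(f,b), inpos(e), near(b), near(f), on(e), on(f)}
optimal plan length = 2; 2 > 1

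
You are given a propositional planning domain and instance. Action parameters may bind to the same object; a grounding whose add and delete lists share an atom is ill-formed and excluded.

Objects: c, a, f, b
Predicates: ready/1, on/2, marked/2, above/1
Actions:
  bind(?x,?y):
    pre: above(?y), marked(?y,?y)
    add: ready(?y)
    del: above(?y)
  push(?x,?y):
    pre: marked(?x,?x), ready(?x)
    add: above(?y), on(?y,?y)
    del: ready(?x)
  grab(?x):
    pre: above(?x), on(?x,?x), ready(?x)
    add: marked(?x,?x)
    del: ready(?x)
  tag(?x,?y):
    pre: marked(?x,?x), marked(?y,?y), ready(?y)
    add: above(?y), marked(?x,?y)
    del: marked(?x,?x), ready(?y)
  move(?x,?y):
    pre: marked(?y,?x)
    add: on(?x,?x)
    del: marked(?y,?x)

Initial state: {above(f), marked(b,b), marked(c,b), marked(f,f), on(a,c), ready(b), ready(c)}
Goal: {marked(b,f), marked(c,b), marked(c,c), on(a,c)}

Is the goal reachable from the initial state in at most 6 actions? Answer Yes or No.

1. bind(c,f)  →  {marked(b,b), marked(c,b), marked(f,f), on(a,c), ready(b), ready(c), ready(f)}
2. push(b,c)  →  {above(c), marked(b,b), marked(c,b), marked(f,f), on(a,c), on(c,c), ready(c), ready(f)}
3. grab(c)  →  {above(c), marked(b,b), marked(c,b), marked(c,c), marked(f,f), on(a,c), on(c,c), ready(f)}
4. tag(b,f)  →  {above(c), above(f), marked(b,f), marked(c,b), marked(c,c), marked(f,f), on(a,c), on(c,c)}
optimal plan length = 4; 4 ≤ 6

Yes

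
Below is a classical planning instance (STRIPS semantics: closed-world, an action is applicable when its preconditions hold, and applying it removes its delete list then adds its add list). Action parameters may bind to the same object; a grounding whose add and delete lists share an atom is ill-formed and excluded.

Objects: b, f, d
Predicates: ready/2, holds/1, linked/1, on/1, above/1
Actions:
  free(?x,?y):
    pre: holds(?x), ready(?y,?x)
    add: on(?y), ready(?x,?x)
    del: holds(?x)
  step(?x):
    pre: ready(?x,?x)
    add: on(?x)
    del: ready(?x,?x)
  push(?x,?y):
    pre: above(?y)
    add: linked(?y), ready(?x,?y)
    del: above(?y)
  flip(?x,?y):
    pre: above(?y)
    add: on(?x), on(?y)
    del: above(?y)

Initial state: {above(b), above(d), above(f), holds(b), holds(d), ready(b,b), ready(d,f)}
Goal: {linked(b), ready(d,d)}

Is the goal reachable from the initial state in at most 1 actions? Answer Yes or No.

No

1. push(b,b)  →  {above(d), above(f), holds(b), holds(d), linked(b), ready(b,b), ready(d,f)}
2. push(d,d)  →  {above(f), holds(b), holds(d), linked(b), linked(d), ready(b,b), ready(d,d), ready(d,f)}
optimal plan length = 2; 2 > 1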